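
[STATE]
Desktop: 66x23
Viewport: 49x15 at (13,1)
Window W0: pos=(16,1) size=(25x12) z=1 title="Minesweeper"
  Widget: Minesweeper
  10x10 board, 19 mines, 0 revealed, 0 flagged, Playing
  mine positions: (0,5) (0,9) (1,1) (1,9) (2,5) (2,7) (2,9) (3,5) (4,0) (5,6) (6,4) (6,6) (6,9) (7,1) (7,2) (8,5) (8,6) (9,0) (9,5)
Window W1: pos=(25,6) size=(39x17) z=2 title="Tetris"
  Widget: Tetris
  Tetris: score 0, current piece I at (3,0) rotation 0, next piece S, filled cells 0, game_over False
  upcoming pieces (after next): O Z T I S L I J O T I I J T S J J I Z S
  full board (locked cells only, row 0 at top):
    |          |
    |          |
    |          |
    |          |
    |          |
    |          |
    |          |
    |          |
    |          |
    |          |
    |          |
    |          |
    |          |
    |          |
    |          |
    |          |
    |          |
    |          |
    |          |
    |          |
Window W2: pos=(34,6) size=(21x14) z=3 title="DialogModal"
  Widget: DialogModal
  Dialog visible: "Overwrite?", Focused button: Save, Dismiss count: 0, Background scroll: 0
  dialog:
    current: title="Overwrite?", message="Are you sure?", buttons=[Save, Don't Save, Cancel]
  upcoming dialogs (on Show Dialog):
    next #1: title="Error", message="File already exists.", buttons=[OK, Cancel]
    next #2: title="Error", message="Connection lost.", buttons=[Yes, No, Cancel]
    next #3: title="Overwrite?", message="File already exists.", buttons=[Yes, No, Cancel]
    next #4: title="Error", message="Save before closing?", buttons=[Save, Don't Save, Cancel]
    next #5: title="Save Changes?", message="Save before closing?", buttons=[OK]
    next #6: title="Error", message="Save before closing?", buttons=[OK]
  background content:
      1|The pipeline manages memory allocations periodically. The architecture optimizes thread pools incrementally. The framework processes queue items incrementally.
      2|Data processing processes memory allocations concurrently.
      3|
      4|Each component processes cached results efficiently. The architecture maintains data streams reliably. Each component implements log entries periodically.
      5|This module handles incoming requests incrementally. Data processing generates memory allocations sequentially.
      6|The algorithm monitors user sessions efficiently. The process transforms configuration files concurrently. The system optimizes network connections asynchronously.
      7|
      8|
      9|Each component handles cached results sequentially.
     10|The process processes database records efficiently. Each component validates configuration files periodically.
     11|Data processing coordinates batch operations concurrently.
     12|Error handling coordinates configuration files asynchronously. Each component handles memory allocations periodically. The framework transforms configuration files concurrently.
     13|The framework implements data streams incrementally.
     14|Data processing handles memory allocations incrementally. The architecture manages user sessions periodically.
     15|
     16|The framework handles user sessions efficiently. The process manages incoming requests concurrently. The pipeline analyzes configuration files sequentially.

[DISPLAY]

   ┏━━━━━━━━━━━━━━━━━━━━━━━┓                     
   ┃ Minesweeper           ┃                     
   ┠───────────────────────┨                     
   ┃■■■■■■■■■■             ┃                     
   ┃■■■■■■■■■■             ┃                     
   ┃■■■■■■■■┏━━━━━━━━┏━━━━━━━━━━━━━━━━━━━┓━━━━━━━
   ┃■■■■■■■■┃ Tetris ┃ DialogModal       ┃       
   ┃■■■■■■■■┠────────┠───────────────────┨───────
   ┃■■■■■■■■┃        ┃The pipeline manage┃       
   ┃■■■■■■■■┃        ┃Data processing pro┃       
   ┃■■■■■■■■┃        ┃  ┌─────────────┐  ┃       
   ┗━━━━━━━━┃        ┃Ea│  Overwrite? │oc┃       
            ┃        ┃Th│Are you sure?│es┃       
            ┃        ┃Th│[Save]  Don't│it┃       
            ┃        ┃  └─────────────┘  ┃       


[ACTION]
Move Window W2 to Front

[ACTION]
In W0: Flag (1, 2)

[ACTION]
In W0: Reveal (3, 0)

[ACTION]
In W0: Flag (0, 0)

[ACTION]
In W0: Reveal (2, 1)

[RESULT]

   ┏━━━━━━━━━━━━━━━━━━━━━━━┓                     
   ┃ Minesweeper           ┃                     
   ┠───────────────────────┨                     
   ┃⚑■■■■■■■■■             ┃                     
   ┃■■⚑■■■■■■■             ┃                     
   ┃■1■■■■■■┏━━━━━━━━┏━━━━━━━━━━━━━━━━━━━┓━━━━━━━
   ┃1■■■■■■■┃ Tetris ┃ DialogModal       ┃       
   ┃■■■■■■■■┠────────┠───────────────────┨───────
   ┃■■■■■■■■┃        ┃The pipeline manage┃       
   ┃■■■■■■■■┃        ┃Data processing pro┃       
   ┃■■■■■■■■┃        ┃  ┌─────────────┐  ┃       
   ┗━━━━━━━━┃        ┃Ea│  Overwrite? │oc┃       
            ┃        ┃Th│Are you sure?│es┃       
            ┃        ┃Th│[Save]  Don't│it┃       
            ┃        ┃  └─────────────┘  ┃       


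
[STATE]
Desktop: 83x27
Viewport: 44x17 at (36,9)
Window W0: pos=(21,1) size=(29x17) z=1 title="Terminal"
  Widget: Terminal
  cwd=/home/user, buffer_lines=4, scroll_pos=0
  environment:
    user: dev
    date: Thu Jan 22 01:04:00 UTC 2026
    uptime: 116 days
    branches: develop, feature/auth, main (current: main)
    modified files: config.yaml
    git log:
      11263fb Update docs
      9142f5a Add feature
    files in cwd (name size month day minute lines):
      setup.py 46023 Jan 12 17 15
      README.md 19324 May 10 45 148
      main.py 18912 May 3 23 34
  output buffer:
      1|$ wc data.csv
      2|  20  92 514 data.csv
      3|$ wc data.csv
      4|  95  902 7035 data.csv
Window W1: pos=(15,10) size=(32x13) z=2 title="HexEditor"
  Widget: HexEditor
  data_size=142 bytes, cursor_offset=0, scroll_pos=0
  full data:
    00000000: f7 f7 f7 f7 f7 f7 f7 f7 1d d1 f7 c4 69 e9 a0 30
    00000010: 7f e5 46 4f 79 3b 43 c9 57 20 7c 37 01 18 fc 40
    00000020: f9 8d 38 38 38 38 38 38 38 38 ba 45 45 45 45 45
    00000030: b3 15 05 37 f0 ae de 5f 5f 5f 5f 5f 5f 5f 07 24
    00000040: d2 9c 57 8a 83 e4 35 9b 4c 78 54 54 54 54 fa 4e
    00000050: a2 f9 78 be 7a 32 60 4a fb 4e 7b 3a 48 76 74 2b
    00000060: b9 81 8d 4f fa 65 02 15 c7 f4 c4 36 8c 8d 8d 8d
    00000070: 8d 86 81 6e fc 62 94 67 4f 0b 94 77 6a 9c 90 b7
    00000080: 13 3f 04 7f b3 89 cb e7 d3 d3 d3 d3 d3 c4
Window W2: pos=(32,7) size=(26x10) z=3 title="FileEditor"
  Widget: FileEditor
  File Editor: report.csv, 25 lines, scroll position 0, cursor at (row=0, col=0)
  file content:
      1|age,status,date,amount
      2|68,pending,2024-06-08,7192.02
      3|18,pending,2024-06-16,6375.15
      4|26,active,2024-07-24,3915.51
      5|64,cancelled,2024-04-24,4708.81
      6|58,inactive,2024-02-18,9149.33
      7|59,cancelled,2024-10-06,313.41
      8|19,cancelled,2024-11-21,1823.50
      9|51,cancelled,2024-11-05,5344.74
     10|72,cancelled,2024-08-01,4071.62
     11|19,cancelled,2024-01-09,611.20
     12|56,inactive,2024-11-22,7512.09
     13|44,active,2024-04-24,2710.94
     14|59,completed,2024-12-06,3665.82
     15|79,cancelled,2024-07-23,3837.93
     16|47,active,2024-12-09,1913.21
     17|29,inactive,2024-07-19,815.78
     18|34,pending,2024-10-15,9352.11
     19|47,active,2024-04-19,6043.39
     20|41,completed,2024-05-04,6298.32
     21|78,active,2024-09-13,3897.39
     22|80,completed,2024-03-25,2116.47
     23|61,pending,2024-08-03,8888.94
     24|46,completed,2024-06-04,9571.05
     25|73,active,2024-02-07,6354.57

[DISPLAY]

─────────────────────┨                      
,status,date,amount ▲┃                      
pending,2024-06-08,7█┃                      
pending,2024-06-16,6░┃                      
active,2024-07-24,39░┃                      
cancelled,2024-04-24░┃                      
inactive,2024-02-18,▼┃                      
━━━━━━━━━━━━━━━━━━━━━┛                      
a 83 e4 35┃━━┛                              
e 7a 32 60┃                                 
f fa 65 02┃                                 
e fc 62 94┃                                 
f b3 89 cb┃                                 
━━━━━━━━━━┛                                 
                                            
                                            
                                            


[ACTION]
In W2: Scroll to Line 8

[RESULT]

─────────────────────┨                      
cancelled,2024-11-21▲┃                      
cancelled,2024-11-05░┃                      
cancelled,2024-08-01█┃                      
cancelled,2024-01-09░┃                      
inactive,2024-11-22,░┃                      
active,2024-04-24,27▼┃                      
━━━━━━━━━━━━━━━━━━━━━┛                      
a 83 e4 35┃━━┛                              
e 7a 32 60┃                                 
f fa 65 02┃                                 
e fc 62 94┃                                 
f b3 89 cb┃                                 
━━━━━━━━━━┛                                 
                                            
                                            
                                            


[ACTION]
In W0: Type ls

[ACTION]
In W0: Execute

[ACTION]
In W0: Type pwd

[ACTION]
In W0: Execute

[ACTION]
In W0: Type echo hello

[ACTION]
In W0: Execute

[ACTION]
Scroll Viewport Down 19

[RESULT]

cancelled,2024-11-21▲┃                      
cancelled,2024-11-05░┃                      
cancelled,2024-08-01█┃                      
cancelled,2024-01-09░┃                      
inactive,2024-11-22,░┃                      
active,2024-04-24,27▼┃                      
━━━━━━━━━━━━━━━━━━━━━┛                      
a 83 e4 35┃━━┛                              
e 7a 32 60┃                                 
f fa 65 02┃                                 
e fc 62 94┃                                 
f b3 89 cb┃                                 
━━━━━━━━━━┛                                 
                                            
                                            
                                            
                                            


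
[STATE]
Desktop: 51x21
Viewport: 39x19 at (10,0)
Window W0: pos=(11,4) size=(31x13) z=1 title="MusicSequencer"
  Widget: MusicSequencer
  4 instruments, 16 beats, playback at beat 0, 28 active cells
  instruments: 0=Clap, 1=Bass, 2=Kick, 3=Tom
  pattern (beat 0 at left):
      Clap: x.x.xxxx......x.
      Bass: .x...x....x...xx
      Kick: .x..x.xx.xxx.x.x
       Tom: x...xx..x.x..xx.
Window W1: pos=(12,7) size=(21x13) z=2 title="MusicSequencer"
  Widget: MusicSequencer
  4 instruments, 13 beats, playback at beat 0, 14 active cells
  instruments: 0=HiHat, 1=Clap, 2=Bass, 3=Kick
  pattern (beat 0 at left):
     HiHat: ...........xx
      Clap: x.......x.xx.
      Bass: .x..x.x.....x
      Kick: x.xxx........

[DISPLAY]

                                       
                                       
                                       
                                       
 ┏━━━━━━━━━━━━━━━━━━━━━━━━━━━━━┓       
 ┃ MusicSequencer              ┃       
 ┠─────────────────────────────┨       
 ┃┏━━━━━━━━━━━━━━━━━━━┓        ┃       
 ┃┃ MusicSequencer    ┃        ┃       
 ┃┠───────────────────┨        ┃       
 ┃┃      ▼123456789012┃        ┃       
 ┃┃ HiHat···········██┃        ┃       
 ┃┃  Clap█·······█·██·┃        ┃       
 ┃┃  Bass·█··█·█·····█┃        ┃       
 ┃┃  Kick█·███········┃        ┃       
 ┃┃                   ┃        ┃       
 ┗┃                   ┃━━━━━━━━┛       
  ┃                   ┃                
  ┃                   ┃                


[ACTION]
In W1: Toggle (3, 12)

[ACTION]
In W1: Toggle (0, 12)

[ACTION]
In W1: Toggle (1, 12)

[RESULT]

                                       
                                       
                                       
                                       
 ┏━━━━━━━━━━━━━━━━━━━━━━━━━━━━━┓       
 ┃ MusicSequencer              ┃       
 ┠─────────────────────────────┨       
 ┃┏━━━━━━━━━━━━━━━━━━━┓        ┃       
 ┃┃ MusicSequencer    ┃        ┃       
 ┃┠───────────────────┨        ┃       
 ┃┃      ▼123456789012┃        ┃       
 ┃┃ HiHat···········█·┃        ┃       
 ┃┃  Clap█·······█·███┃        ┃       
 ┃┃  Bass·█··█·█·····█┃        ┃       
 ┃┃  Kick█·███·······█┃        ┃       
 ┃┃                   ┃        ┃       
 ┗┃                   ┃━━━━━━━━┛       
  ┃                   ┃                
  ┃                   ┃                


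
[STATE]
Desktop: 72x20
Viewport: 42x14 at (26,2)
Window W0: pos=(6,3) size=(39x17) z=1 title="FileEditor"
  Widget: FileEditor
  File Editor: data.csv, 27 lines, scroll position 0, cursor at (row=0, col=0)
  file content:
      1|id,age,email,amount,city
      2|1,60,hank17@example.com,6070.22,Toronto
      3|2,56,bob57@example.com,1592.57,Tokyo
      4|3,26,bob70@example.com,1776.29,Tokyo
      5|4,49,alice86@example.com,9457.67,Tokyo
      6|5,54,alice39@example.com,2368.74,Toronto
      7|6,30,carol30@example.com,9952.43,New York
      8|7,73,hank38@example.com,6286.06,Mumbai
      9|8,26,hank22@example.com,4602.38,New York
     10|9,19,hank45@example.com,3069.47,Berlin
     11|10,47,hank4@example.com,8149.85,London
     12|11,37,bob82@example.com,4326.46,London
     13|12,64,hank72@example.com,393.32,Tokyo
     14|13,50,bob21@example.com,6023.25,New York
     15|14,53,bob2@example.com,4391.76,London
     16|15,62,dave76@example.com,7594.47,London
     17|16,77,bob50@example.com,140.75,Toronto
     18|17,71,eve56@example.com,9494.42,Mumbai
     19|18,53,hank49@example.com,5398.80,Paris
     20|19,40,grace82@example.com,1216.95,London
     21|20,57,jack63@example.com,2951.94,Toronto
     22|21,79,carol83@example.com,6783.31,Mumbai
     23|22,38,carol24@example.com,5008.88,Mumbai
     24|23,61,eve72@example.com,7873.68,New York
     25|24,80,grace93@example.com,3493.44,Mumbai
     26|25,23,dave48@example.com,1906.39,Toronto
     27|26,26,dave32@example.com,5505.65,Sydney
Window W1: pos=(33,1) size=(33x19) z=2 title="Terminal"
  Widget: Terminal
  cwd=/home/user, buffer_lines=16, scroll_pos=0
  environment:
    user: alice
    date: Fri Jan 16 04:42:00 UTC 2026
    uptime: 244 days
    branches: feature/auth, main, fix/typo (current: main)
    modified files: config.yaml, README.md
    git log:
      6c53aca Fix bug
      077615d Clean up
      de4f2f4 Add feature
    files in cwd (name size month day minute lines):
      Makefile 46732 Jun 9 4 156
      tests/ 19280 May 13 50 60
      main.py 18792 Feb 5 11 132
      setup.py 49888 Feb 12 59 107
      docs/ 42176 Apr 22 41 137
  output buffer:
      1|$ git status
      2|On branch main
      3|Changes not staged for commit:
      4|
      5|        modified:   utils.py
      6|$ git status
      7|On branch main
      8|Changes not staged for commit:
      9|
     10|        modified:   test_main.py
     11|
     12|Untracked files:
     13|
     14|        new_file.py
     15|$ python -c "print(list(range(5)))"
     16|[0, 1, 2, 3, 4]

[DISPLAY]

       ┃ Terminal                      ┃  
━━━━━━━┠───────────────────────────────┨  
       ┃$ git status                   ┃  
───────┃On branch main                 ┃  
,city  ┃Changes not staged for commit: ┃  
.com,60┃                               ┃  
com,159┃        modified:   utils.py   ┃  
com,177┃$ git status                   ┃  
e.com,9┃On branch main                 ┃  
e.com,2┃Changes not staged for commit: ┃  
e.com,9┃                               ┃  
.com,62┃        modified:   test_main.p┃  
.com,46┃                               ┃  
.com,30┃Untracked files:               ┃  


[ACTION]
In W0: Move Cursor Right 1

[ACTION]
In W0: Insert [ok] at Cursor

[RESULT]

       ┃ Terminal                      ┃  
━━━━━━━┠───────────────────────────────┨  
       ┃$ git status                   ┃  
───────┃On branch main                 ┃  
nt,city┃Changes not staged for commit: ┃  
.com,60┃                               ┃  
com,159┃        modified:   utils.py   ┃  
com,177┃$ git status                   ┃  
e.com,9┃On branch main                 ┃  
e.com,2┃Changes not staged for commit: ┃  
e.com,9┃                               ┃  
.com,62┃        modified:   test_main.p┃  
.com,46┃                               ┃  
.com,30┃Untracked files:               ┃  


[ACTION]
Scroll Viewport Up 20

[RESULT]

                                          
       ┏━━━━━━━━━━━━━━━━━━━━━━━━━━━━━━━┓  
       ┃ Terminal                      ┃  
━━━━━━━┠───────────────────────────────┨  
       ┃$ git status                   ┃  
───────┃On branch main                 ┃  
nt,city┃Changes not staged for commit: ┃  
.com,60┃                               ┃  
com,159┃        modified:   utils.py   ┃  
com,177┃$ git status                   ┃  
e.com,9┃On branch main                 ┃  
e.com,2┃Changes not staged for commit: ┃  
e.com,9┃                               ┃  
.com,62┃        modified:   test_main.p┃  


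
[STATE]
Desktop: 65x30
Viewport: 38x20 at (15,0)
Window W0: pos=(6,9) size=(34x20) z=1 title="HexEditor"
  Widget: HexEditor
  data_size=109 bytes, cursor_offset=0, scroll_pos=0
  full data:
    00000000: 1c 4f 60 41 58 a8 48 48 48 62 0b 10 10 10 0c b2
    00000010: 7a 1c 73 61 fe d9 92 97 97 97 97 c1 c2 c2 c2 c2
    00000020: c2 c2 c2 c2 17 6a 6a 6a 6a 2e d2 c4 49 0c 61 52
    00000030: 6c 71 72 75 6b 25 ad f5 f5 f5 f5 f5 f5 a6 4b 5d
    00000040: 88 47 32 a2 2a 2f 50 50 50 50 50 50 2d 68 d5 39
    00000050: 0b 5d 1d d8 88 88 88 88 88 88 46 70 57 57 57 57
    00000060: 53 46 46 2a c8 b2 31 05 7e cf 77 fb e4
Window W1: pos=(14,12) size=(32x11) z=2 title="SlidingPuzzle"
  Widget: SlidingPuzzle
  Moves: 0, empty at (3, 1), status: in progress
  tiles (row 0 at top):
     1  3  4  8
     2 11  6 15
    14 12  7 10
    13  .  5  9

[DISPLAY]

                                      
                                      
                                      
                                      
                                      
                                      
                                      
                                      
                                      
━━━━━━━━━━━━━━━━━━━━━━━━┓             
or                      ┃             
────────────────────────┨             
━━━━━━━━━━━━━━━━━━━━━━━━━━━━━━┓       
 SlidingPuzzle                ┃       
──────────────────────────────┨       
┌────┬────┬────┬────┐         ┃       
│  1 │  3 │  4 │  8 │         ┃       
├────┼────┼────┼────┤         ┃       
│  2 │ 11 │  6 │ 15 │         ┃       
├────┼────┼────┼────┤         ┃       


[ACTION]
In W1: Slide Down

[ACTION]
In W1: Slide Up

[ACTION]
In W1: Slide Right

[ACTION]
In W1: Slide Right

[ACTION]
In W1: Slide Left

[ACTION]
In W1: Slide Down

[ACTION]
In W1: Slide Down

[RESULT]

                                      
                                      
                                      
                                      
                                      
                                      
                                      
                                      
                                      
━━━━━━━━━━━━━━━━━━━━━━━━┓             
or                      ┃             
────────────────────────┨             
━━━━━━━━━━━━━━━━━━━━━━━━━━━━━━┓       
 SlidingPuzzle                ┃       
──────────────────────────────┨       
┌────┬────┬────┬────┐         ┃       
│  1 │  3 │  4 │  8 │         ┃       
├────┼────┼────┼────┤         ┃       
│  2 │    │  6 │ 15 │         ┃       
├────┼────┼────┼────┤         ┃       


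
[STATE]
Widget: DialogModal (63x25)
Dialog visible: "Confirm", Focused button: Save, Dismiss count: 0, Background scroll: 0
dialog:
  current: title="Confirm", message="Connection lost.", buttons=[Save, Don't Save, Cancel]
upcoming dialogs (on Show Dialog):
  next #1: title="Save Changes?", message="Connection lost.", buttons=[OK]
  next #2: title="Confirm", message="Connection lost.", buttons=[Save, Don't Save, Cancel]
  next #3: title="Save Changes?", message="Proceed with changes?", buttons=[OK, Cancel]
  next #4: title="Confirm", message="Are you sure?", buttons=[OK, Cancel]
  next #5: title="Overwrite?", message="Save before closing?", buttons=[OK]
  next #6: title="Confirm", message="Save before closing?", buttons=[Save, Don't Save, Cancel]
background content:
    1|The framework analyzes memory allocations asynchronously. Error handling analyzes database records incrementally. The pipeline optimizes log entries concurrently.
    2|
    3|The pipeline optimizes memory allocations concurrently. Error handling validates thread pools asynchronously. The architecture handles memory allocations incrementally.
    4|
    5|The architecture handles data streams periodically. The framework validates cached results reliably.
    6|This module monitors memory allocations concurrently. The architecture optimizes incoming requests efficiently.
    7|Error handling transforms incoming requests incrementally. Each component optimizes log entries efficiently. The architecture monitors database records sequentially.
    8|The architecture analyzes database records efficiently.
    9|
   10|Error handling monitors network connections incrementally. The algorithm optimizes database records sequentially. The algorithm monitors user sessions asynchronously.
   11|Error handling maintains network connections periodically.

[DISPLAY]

The framework analyzes memory allocations asynchronously. Error
                                                               
The pipeline optimizes memory allocations concurrently. Error h
                                                               
The architecture handles data streams periodically. The framewo
This module monitors memory allocations concurrently. The archi
Error handling transforms incoming requests incrementally. Each
The architecture analyzes database records efficiently.        
                                                               
Error handling monitors network connections incrementally. The 
Error handling ┌──────────────────────────────┐riodically.     
               │           Confirm            │                
               │       Connection lost.       │                
               │ [Save]  Don't Save   Cancel  │                
               └──────────────────────────────┘                
                                                               
                                                               
                                                               
                                                               
                                                               
                                                               
                                                               
                                                               
                                                               
                                                               


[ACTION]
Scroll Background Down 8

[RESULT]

                                                               
Error handling monitors network connections incrementally. The 
Error handling maintains network connections periodically.     
                                                               
                                                               
                                                               
                                                               
                                                               
                                                               
                                                               
               ┌──────────────────────────────┐                
               │           Confirm            │                
               │       Connection lost.       │                
               │ [Save]  Don't Save   Cancel  │                
               └──────────────────────────────┘                
                                                               
                                                               
                                                               
                                                               
                                                               
                                                               
                                                               
                                                               
                                                               
                                                               


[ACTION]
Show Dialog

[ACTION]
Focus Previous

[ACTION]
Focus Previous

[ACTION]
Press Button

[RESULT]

                                                               
Error handling monitors network connections incrementally. The 
Error handling maintains network connections periodically.     
                                                               
                                                               
                                                               
                                                               
                                                               
                                                               
                                                               
                                                               
                                                               
                                                               
                                                               
                                                               
                                                               
                                                               
                                                               
                                                               
                                                               
                                                               
                                                               
                                                               
                                                               
                                                               


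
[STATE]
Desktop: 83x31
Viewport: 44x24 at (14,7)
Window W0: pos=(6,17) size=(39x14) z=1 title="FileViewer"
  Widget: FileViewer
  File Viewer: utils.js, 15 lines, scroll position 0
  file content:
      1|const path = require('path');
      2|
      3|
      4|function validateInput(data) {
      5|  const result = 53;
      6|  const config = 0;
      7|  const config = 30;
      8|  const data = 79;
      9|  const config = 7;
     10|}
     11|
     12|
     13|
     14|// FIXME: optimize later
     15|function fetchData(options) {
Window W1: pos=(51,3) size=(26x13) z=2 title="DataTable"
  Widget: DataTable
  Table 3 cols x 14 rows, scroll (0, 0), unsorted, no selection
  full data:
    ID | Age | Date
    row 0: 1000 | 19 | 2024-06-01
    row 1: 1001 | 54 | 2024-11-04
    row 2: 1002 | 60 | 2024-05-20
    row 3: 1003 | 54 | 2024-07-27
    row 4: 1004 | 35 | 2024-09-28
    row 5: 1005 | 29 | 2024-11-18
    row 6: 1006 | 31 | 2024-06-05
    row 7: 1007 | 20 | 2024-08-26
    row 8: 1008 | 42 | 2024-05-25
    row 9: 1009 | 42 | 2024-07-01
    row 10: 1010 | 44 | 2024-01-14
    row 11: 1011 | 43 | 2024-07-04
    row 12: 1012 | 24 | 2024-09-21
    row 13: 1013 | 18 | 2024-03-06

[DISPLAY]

                                     ┃────┼─
                                     ┃1000│1
                                     ┃1001│5
                                     ┃1002│6
                                     ┃1003│5
                                     ┃1004│3
                                     ┃1005│2
                                     ┃1006│3
                                     ┗━━━━━━
                                            
━━━━━━━━━━━━━━━━━━━━━━━━━━━━━━┓             
ewer                          ┃             
──────────────────────────────┨             
ath = require('path');       ▲┃             
                             █┃             
                             ░┃             
n validateInput(data) {      ░┃             
 result = 53;                ░┃             
 config = 0;                 ░┃             
 config = 30;                ░┃             
 data = 79;                  ░┃             
 config = 7;                 ░┃             
                             ▼┃             
━━━━━━━━━━━━━━━━━━━━━━━━━━━━━━┛             


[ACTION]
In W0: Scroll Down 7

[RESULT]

                                     ┃────┼─
                                     ┃1000│1
                                     ┃1001│5
                                     ┃1002│6
                                     ┃1003│5
                                     ┃1004│3
                                     ┃1005│2
                                     ┃1006│3
                                     ┗━━━━━━
                                            
━━━━━━━━━━━━━━━━━━━━━━━━━━━━━━┓             
ewer                          ┃             
──────────────────────────────┨             
 config = 0;                 ▲┃             
 config = 30;                ░┃             
 data = 79;                  ░┃             
 config = 7;                 ░┃             
                             ░┃             
                             ░┃             
                             ░┃             
                             ░┃             
E: optimize later            █┃             
n fetchData(options) {       ▼┃             
━━━━━━━━━━━━━━━━━━━━━━━━━━━━━━┛             


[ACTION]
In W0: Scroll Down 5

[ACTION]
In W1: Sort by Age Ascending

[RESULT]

                                     ┃────┼─
                                     ┃1013│1
                                     ┃1000│1
                                     ┃1007│2
                                     ┃1012│2
                                     ┃1005│2
                                     ┃1006│3
                                     ┃1004│3
                                     ┗━━━━━━
                                            
━━━━━━━━━━━━━━━━━━━━━━━━━━━━━━┓             
ewer                          ┃             
──────────────────────────────┨             
 config = 0;                 ▲┃             
 config = 30;                ░┃             
 data = 79;                  ░┃             
 config = 7;                 ░┃             
                             ░┃             
                             ░┃             
                             ░┃             
                             ░┃             
E: optimize later            █┃             
n fetchData(options) {       ▼┃             
━━━━━━━━━━━━━━━━━━━━━━━━━━━━━━┛             


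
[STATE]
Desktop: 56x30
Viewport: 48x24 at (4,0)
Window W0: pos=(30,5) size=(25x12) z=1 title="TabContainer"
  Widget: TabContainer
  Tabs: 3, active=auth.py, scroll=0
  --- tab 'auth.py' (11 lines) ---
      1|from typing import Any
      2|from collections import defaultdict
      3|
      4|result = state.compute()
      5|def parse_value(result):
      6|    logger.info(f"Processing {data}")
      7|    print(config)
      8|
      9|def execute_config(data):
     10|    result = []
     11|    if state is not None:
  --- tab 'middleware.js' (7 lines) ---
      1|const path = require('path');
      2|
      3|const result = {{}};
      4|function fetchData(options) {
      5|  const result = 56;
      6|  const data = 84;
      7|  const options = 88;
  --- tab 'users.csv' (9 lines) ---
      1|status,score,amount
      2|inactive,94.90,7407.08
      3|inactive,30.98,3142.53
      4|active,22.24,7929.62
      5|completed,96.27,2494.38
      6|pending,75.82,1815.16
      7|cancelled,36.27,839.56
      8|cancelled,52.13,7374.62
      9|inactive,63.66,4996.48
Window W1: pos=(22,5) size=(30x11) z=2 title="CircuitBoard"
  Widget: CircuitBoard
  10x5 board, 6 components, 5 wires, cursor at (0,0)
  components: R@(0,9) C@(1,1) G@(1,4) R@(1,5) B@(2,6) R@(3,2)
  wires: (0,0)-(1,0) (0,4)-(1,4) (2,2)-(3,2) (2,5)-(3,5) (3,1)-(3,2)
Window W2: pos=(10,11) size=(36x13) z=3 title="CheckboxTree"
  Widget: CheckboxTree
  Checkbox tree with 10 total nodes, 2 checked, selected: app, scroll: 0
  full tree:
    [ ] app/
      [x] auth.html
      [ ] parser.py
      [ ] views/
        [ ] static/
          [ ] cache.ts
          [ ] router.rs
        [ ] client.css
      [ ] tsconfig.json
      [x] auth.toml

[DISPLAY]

                                                
                                                
                                                
                                                
                                                
                  ┏━━━━━━━━━━━━━━━━━━━━━━━━━━━━┓
                  ┃ CircuitBoard               ┃
                  ┠────────────────────────────┨
                  ┃   0 1 2 3 4 5 6 7 8 9      ┃
                  ┃0  [.]              ·       ┃
                  ┃    │               │       ┃
      ┏━━━━━━━━━━━━━━━━━━━━━━━━━━━━━━━━━━┓ R   ┃
      ┃ CheckboxTree                     ┃     ┃
      ┠──────────────────────────────────┨ ·   ┃
      ┃>[-] app/                         ┃ │   ┃
      ┃   [x] auth.html                  ┃━━━━━┛
      ┃   [ ] parser.py                  ┃━━━━━━
      ┃   [ ] views/                     ┃      
      ┃     [ ] static/                  ┃      
      ┃       [ ] cache.ts               ┃      
      ┃       [ ] router.rs              ┃      
      ┃     [ ] client.css               ┃      
      ┃   [ ] tsconfig.json              ┃      
      ┗━━━━━━━━━━━━━━━━━━━━━━━━━━━━━━━━━━┛      


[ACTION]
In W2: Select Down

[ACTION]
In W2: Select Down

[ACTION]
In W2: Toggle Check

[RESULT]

                                                
                                                
                                                
                                                
                                                
                  ┏━━━━━━━━━━━━━━━━━━━━━━━━━━━━┓
                  ┃ CircuitBoard               ┃
                  ┠────────────────────────────┨
                  ┃   0 1 2 3 4 5 6 7 8 9      ┃
                  ┃0  [.]              ·       ┃
                  ┃    │               │       ┃
      ┏━━━━━━━━━━━━━━━━━━━━━━━━━━━━━━━━━━┓ R   ┃
      ┃ CheckboxTree                     ┃     ┃
      ┠──────────────────────────────────┨ ·   ┃
      ┃ [-] app/                         ┃ │   ┃
      ┃   [x] auth.html                  ┃━━━━━┛
      ┃>  [x] parser.py                  ┃━━━━━━
      ┃   [ ] views/                     ┃      
      ┃     [ ] static/                  ┃      
      ┃       [ ] cache.ts               ┃      
      ┃       [ ] router.rs              ┃      
      ┃     [ ] client.css               ┃      
      ┃   [ ] tsconfig.json              ┃      
      ┗━━━━━━━━━━━━━━━━━━━━━━━━━━━━━━━━━━┛      


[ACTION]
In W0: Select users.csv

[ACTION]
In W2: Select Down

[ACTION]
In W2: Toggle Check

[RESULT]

                                                
                                                
                                                
                                                
                                                
                  ┏━━━━━━━━━━━━━━━━━━━━━━━━━━━━┓
                  ┃ CircuitBoard               ┃
                  ┠────────────────────────────┨
                  ┃   0 1 2 3 4 5 6 7 8 9      ┃
                  ┃0  [.]              ·       ┃
                  ┃    │               │       ┃
      ┏━━━━━━━━━━━━━━━━━━━━━━━━━━━━━━━━━━┓ R   ┃
      ┃ CheckboxTree                     ┃     ┃
      ┠──────────────────────────────────┨ ·   ┃
      ┃ [-] app/                         ┃ │   ┃
      ┃   [x] auth.html                  ┃━━━━━┛
      ┃   [x] parser.py                  ┃━━━━━━
      ┃>  [x] views/                     ┃      
      ┃     [x] static/                  ┃      
      ┃       [x] cache.ts               ┃      
      ┃       [x] router.rs              ┃      
      ┃     [x] client.css               ┃      
      ┃   [ ] tsconfig.json              ┃      
      ┗━━━━━━━━━━━━━━━━━━━━━━━━━━━━━━━━━━┛      
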